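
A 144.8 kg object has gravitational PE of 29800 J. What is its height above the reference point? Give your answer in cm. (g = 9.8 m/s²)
h = PE/(mg) = 29800.0/(144.8·9.8) = 21.0001 m = 2100 cm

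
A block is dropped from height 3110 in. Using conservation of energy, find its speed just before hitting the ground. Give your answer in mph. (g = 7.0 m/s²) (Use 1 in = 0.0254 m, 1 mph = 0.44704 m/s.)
Convert to SI: h = 78.994 m
mgh = ½mv² ⇒ v = √(2gh) = √(2·7.0·78.994) = 33.2553 m/s = 74.39 mph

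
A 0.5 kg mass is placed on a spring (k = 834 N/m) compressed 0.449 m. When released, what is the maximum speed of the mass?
½kx² = ½mv² ⇒ v = x√(k/m) = (0.449)√(834/0.5) = 18.34 m/s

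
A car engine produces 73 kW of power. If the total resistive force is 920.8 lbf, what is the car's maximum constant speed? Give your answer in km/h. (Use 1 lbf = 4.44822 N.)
Convert to SI: F = 4095.92 N
P = Fv ⇒ v = P/F = 73000 W/4095.92 N = 17.8226 m/s = 64.16 km/h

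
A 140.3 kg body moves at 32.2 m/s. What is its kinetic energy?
KE = ½mv² = ½(140.3)(32.2)² = 72730 J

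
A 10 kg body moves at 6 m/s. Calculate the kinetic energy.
KE = ½mv² = ½(10)(6)² = 180.0 J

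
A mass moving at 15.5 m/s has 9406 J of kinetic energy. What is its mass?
m = 2·KE/v² = 2·9406/(15.5)² = 78.3 kg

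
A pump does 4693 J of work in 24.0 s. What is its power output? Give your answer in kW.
P = W/t = 4693.0/24.0 = 195.542 W = 0.1955 kW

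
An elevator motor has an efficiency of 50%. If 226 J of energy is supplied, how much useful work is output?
W_out = η·W_in = 0.5·226 = 113.0 J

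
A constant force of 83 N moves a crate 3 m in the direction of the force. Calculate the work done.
W = F·d = (83)(3) = 249.0 J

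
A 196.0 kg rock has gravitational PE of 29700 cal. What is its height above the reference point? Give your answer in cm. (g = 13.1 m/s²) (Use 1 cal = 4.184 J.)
Convert to SI: m = 196.0 kg, PE = 124265 J
h = PE/(mg) = 124265/(196.0·13.1) = 48.3973 m = 4840 cm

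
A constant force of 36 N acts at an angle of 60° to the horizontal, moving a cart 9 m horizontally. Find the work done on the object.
W = F·d·cosθ = (36)(9)cos(60°) = 162.0 J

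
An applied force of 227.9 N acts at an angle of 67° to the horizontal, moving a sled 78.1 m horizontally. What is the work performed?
W = F·d·cosθ = (227.9)(78.1)cos(67°) = 6955 J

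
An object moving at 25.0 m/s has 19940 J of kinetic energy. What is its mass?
m = 2·KE/v² = 2·19940/(25.0)² = 63.81 kg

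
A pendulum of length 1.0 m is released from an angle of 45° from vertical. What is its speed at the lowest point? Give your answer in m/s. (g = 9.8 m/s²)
h = L(1 − cosθ) = 1.0(1 − cos45°) = 0.292893 m
v = √(2gh) = √(2·9.8·0.292893) = 2.396 m/s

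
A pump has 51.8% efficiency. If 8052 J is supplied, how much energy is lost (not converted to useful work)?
W_lost = W_in(1 − η) = 8052·(1 − 0.518) = 3881 J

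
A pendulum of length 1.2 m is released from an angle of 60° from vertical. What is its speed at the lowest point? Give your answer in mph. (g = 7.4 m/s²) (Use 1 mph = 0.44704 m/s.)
h = L(1 − cosθ) = 1.2(1 − cos60°) = 0.6 m
v = √(2gh) = √(2·7.4·0.6) = 2.97993 m/s = 6.666 mph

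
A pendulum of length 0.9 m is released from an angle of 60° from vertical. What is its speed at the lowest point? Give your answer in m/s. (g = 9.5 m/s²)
h = L(1 − cosθ) = 0.9(1 − cos60°) = 0.45 m
v = √(2gh) = √(2·9.5·0.45) = 2.924 m/s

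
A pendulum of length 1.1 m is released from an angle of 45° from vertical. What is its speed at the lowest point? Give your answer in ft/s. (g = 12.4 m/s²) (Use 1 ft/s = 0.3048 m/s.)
h = L(1 − cosθ) = 1.1(1 − cos45°) = 0.322183 m
v = √(2gh) = √(2·12.4·0.322183) = 2.82668 m/s = 9.274 ft/s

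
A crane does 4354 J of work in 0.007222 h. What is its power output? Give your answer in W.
Convert to SI: W = 4354.0 J, t = 25.9992 s
P = W/t = 4354.0/25.9992 = 167.5 W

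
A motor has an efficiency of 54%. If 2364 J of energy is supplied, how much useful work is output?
W_out = η·W_in = 0.54·2364 = 1276.56 J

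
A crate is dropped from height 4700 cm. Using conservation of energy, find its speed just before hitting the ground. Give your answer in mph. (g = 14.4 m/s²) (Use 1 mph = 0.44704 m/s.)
Convert to SI: h = 47.0 m
mgh = ½mv² ⇒ v = √(2gh) = √(2·14.4·47.0) = 36.7913 m/s = 82.3 mph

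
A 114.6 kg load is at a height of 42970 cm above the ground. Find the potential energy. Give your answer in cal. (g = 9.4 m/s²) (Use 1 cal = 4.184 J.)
Convert to SI: m = 114.6 kg, h = 429.7 m
PE = mgh = (114.6)(9.4)(429.7) = 462890 J = 110600 cal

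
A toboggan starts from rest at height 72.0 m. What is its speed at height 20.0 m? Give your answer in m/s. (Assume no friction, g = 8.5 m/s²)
mgh₁ = mgh₂ + ½mv² ⇒ v = √(2g(h₁−h₂)) = √(2·8.5·52.0) = 29.73 m/s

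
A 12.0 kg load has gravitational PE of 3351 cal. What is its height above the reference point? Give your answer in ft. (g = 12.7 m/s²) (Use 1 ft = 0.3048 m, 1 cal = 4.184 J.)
Convert to SI: m = 12.0 kg, PE = 14020.6 J
h = PE/(mg) = 14020.6/(12.0·12.7) = 91.9986 m = 301.8 ft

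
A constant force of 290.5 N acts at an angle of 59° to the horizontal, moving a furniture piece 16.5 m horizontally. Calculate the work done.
W = F·d·cosθ = (290.5)(16.5)cos(59°) = 2469 J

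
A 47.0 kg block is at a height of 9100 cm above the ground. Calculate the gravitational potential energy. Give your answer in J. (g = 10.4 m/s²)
Convert to SI: m = 47.0 kg, h = 91.0 m
PE = mgh = (47.0)(10.4)(91.0) = 44480 J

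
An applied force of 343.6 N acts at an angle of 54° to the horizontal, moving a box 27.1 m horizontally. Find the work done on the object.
W = F·d·cosθ = (343.6)(27.1)cos(54°) = 5473 J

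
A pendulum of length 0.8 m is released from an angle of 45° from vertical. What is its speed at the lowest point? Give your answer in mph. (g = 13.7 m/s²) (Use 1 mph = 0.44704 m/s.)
h = L(1 − cosθ) = 0.8(1 − cos45°) = 0.234315 m
v = √(2gh) = √(2·13.7·0.234315) = 2.53382 m/s = 5.668 mph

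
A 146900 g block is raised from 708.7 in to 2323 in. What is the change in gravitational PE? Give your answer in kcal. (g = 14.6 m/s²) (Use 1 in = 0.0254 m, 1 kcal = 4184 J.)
Convert to SI: m = 146.9 kg, Δh = 41.0032 m
ΔPE = mgΔh = (146.9)(14.6)(41.0032) = 87941.2 J = 21.02 kcal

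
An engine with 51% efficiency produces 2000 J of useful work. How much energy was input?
W_in = W_out/η = 2000/0.51 = 3922 J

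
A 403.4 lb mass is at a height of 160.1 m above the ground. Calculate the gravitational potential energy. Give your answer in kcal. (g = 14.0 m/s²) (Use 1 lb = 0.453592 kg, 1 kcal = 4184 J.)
Convert to SI: m = 182.979 kg, h = 160.1 m
PE = mgh = (182.979)(14.0)(160.1) = 410129 J = 98.02 kcal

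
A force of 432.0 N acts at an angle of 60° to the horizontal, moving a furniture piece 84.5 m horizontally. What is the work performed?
W = F·d·cosθ = (432.0)(84.5)cos(60°) = 18250 J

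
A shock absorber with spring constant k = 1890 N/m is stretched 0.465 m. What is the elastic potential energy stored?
PE = ½kx² = ½(1890)(0.465)² = 204.3 J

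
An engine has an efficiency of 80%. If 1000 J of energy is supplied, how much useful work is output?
W_out = η·W_in = 0.8·1000 = 800.0 J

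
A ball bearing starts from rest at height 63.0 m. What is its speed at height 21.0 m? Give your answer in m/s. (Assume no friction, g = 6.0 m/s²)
mgh₁ = mgh₂ + ½mv² ⇒ v = √(2g(h₁−h₂)) = √(2·6.0·42.0) = 22.45 m/s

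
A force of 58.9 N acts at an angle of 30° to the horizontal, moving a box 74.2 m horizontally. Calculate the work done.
W = F·d·cosθ = (58.9)(74.2)cos(30°) = 3785 J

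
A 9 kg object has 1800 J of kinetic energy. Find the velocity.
v = √(2·KE/m) = √(2·1800/9) = 20.0 m/s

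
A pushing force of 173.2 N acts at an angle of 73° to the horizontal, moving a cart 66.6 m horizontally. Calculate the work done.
W = F·d·cosθ = (173.2)(66.6)cos(73°) = 3373 J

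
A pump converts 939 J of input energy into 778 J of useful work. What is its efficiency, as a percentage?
η = W_out/W_in = 778/939 = 82.85%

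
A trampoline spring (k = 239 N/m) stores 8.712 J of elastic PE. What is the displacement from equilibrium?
x = √(2·PE/k) = √(2·8.712/239) = 0.27 m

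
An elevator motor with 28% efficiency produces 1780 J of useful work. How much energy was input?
W_in = W_out/η = 1780/0.28 = 6357 J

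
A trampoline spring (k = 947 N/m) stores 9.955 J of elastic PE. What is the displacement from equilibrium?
x = √(2·PE/k) = √(2·9.955/947) = 0.145 m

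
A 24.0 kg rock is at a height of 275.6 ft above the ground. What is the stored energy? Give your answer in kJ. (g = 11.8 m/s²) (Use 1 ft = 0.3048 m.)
Convert to SI: m = 24.0 kg, h = 84.0029 m
PE = mgh = (24.0)(11.8)(84.0029) = 23789.6 J = 23.79 kJ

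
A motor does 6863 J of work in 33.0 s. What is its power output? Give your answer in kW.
P = W/t = 6863.0/33.0 = 207.97 W = 0.208 kW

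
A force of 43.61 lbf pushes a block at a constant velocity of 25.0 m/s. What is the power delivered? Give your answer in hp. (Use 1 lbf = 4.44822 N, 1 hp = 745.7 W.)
Convert to SI: F = 193.987 N, v = 25.0 m/s
P = Fv = (193.987)(25.0) = 4849.67 W = 6.504 hp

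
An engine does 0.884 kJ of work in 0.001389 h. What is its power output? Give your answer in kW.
Convert to SI: W = 884.0 J, t = 5.0004 s
P = W/t = 884.0/5.0004 = 176.786 W = 0.1768 kW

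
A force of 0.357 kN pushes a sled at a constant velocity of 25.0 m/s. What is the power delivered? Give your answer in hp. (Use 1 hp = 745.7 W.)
Convert to SI: F = 357.0 N, v = 25.0 m/s
P = Fv = (357.0)(25.0) = 8925.0 W = 11.97 hp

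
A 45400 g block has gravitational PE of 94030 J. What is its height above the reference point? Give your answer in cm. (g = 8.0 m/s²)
Convert to SI: m = 45.4 kg, PE = 94030.0 J
h = PE/(mg) = 94030.0/(45.4·8.0) = 258.893 m = 25890 cm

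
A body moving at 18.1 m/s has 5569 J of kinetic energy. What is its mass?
m = 2·KE/v² = 2·5569/(18.1)² = 34.0 kg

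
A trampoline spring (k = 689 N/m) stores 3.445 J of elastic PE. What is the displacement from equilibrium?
x = √(2·PE/k) = √(2·3.445/689) = 0.1 m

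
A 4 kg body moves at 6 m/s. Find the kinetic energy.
KE = ½mv² = ½(4)(6)² = 72.0 J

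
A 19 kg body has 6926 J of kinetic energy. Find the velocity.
v = √(2·KE/m) = √(2·6926/19) = 27.0 m/s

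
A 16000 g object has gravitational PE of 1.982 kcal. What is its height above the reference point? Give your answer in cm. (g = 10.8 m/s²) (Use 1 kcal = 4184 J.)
Convert to SI: m = 16.0 kg, PE = 8292.69 J
h = PE/(mg) = 8292.69/(16.0·10.8) = 47.9901 m = 4799 cm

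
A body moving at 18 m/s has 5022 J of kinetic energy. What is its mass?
m = 2·KE/v² = 2·5022/(18)² = 31.0 kg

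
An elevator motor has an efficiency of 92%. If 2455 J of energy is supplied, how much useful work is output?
W_out = η·W_in = 0.92·2455 = 2258.6 J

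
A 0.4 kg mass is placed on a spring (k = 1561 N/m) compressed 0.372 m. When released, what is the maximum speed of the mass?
½kx² = ½mv² ⇒ v = x√(k/m) = (0.372)√(1561/0.4) = 23.24 m/s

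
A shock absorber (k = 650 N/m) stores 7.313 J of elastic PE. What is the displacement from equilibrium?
x = √(2·PE/k) = √(2·7.313/650) = 0.15 m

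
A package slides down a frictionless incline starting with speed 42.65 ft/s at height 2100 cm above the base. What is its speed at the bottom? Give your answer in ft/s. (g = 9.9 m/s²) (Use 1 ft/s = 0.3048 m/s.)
Convert to SI: v₀ = 12.9997 m/s, h = 21.0 m
½mv₀² + mgh = ½mv² ⇒ v = √(v₀² + 2gh) = √(12.9997² + 2·9.9·21.0) = 24.1825 m/s = 79.34 ft/s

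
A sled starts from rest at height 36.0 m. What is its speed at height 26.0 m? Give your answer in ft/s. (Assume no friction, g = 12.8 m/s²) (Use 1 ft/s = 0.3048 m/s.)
mgh₁ = mgh₂ + ½mv² ⇒ v = √(2g(h₁−h₂)) = √(2·12.8·10.0) = 16.0 m/s = 52.49 ft/s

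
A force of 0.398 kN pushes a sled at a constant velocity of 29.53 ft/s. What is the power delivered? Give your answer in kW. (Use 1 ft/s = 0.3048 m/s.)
Convert to SI: F = 398.0 N, v = 9.00074 m/s
P = Fv = (398.0)(9.00074) = 3582.3 W = 3.582 kW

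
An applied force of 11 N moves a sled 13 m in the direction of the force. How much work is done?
W = F·d = (11)(13) = 143.0 J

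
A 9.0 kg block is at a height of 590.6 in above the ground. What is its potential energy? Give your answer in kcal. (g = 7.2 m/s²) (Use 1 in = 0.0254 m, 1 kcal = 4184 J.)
Convert to SI: m = 9.0 kg, h = 15.0012 m
PE = mgh = (9.0)(7.2)(15.0012) = 972.08 J = 0.2323 kcal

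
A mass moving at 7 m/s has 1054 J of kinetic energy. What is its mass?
m = 2·KE/v² = 2·1054/(7)² = 43.02 kg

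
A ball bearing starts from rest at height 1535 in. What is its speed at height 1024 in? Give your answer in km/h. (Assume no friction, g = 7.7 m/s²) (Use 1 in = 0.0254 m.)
Convert to SI: h₁−h₂ = 12.9794 m
mgh₁ = mgh₂ + ½mv² ⇒ v = √(2g(h₁−h₂)) = √(2·7.7·12.9794) = 14.138 m/s = 50.9 km/h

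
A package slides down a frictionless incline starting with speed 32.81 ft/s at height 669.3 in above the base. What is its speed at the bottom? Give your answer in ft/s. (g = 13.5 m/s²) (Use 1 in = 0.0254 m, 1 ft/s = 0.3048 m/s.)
Convert to SI: v₀ = 10.0005 m/s, h = 17.0002 m
½mv₀² + mgh = ½mv² ⇒ v = √(v₀² + 2gh) = √(10.0005² + 2·13.5·17.0002) = 23.6435 m/s = 77.57 ft/s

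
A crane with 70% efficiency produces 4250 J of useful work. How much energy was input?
W_in = W_out/η = 4250/0.7 = 6071 J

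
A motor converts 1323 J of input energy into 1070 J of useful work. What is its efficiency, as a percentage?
η = W_out/W_in = 1070/1323 = 80.88%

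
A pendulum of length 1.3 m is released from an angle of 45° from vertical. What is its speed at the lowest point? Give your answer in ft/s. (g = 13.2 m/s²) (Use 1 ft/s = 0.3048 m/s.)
h = L(1 − cosθ) = 1.3(1 − cos45°) = 0.380761 m
v = √(2gh) = √(2·13.2·0.380761) = 3.1705 m/s = 10.4 ft/s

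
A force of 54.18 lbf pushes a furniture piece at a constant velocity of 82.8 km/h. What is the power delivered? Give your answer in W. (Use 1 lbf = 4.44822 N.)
Convert to SI: F = 241.005 N, v = 23.0 m/s
P = Fv = (241.005)(23.0) = 5543 W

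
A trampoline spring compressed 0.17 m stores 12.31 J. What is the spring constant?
k = 2·PE/x² = 2·12.31/(0.17)² = 851.9 N/m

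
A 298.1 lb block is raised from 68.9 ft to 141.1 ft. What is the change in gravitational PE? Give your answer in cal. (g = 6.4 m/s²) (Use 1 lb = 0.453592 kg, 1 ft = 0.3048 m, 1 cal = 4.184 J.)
Convert to SI: m = 135.216 kg, Δh = 22.0066 m
ΔPE = mgΔh = (135.216)(6.4)(22.0066) = 19044.1 J = 4552 cal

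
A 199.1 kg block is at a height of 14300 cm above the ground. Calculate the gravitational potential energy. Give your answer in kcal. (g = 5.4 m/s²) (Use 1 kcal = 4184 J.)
Convert to SI: m = 199.1 kg, h = 143.0 m
PE = mgh = (199.1)(5.4)(143.0) = 153745 J = 36.75 kcal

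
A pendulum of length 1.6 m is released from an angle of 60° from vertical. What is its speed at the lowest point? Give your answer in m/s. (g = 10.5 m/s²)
h = L(1 − cosθ) = 1.6(1 − cos60°) = 0.8 m
v = √(2gh) = √(2·10.5·0.8) = 4.099 m/s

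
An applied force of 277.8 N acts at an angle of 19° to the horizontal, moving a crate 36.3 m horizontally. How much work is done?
W = F·d·cosθ = (277.8)(36.3)cos(19°) = 9535 J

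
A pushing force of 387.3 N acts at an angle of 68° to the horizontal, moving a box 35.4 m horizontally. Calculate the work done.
W = F·d·cosθ = (387.3)(35.4)cos(68°) = 5136 J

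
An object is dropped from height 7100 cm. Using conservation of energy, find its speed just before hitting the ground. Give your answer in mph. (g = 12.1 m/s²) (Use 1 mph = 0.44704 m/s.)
Convert to SI: h = 71.0 m
mgh = ½mv² ⇒ v = √(2gh) = √(2·12.1·71.0) = 41.4512 m/s = 92.72 mph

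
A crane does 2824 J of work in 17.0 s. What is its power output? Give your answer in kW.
P = W/t = 2824.0/17.0 = 166.118 W = 0.1661 kW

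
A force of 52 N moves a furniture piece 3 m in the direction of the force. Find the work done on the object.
W = F·d = (52)(3) = 156.0 J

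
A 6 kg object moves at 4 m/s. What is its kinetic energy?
KE = ½mv² = ½(6)(4)² = 48.0 J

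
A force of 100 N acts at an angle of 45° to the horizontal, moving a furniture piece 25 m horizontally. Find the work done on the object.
W = F·d·cosθ = (100)(25)cos(45°) = 1768 J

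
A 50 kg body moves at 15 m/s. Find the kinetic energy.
KE = ½mv² = ½(50)(15)² = 5625.0 J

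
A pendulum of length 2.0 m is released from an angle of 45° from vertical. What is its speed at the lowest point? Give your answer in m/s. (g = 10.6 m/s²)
h = L(1 − cosθ) = 2.0(1 − cos45°) = 0.585786 m
v = √(2gh) = √(2·10.6·0.585786) = 3.524 m/s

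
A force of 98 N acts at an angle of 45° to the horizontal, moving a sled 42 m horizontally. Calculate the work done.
W = F·d·cosθ = (98)(42)cos(45°) = 2910 J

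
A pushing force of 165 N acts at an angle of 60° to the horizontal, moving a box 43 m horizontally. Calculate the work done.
W = F·d·cosθ = (165)(43)cos(60°) = 3548 J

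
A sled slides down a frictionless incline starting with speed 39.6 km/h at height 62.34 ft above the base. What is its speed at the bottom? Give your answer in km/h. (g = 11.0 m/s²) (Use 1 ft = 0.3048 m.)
Convert to SI: v₀ = 11.0 m/s, h = 19.0012 m
½mv₀² + mgh = ½mv² ⇒ v = √(v₀² + 2gh) = √(11.0² + 2·11.0·19.0012) = 23.217 m/s = 83.58 km/h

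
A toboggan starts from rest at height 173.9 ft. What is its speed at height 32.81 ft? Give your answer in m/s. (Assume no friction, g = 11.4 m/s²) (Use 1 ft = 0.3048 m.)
Convert to SI: h₁−h₂ = 43.0042 m
mgh₁ = mgh₂ + ½mv² ⇒ v = √(2g(h₁−h₂)) = √(2·11.4·43.0042) = 31.31 m/s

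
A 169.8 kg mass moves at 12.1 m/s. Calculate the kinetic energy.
KE = ½mv² = ½(169.8)(12.1)² = 12430 J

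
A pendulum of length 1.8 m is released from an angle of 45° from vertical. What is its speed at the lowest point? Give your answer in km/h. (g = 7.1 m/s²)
h = L(1 − cosθ) = 1.8(1 − cos45°) = 0.527208 m
v = √(2gh) = √(2·7.1·0.527208) = 2.73612 m/s = 9.85 km/h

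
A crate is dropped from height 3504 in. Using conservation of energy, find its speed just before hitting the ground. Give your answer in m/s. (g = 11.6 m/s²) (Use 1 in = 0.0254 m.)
Convert to SI: h = 89.0016 m
mgh = ½mv² ⇒ v = √(2gh) = √(2·11.6·89.0016) = 45.44 m/s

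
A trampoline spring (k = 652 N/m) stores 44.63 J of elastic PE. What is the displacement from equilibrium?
x = √(2·PE/k) = √(2·44.63/652) = 0.37 m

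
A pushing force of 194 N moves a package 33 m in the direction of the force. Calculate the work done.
W = F·d = (194)(33) = 6402 J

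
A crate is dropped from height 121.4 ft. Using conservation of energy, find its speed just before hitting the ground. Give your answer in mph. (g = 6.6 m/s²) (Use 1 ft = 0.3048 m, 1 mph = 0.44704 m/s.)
Convert to SI: h = 37.0027 m
mgh = ½mv² ⇒ v = √(2gh) = √(2·6.6·37.0027) = 22.1006 m/s = 49.44 mph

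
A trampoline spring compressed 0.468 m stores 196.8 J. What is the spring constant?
k = 2·PE/x² = 2·196.8/(0.468)² = 1797 N/m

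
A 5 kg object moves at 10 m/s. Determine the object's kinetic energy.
KE = ½mv² = ½(5)(10)² = 250.0 J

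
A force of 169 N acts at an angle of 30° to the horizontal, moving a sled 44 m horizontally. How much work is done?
W = F·d·cosθ = (169)(44)cos(30°) = 6440 J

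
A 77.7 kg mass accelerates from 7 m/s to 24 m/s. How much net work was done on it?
W = ΔKE = ½m(v₂² − v₁²) = ½(77.7)(24² − 7²) = 20473.95 J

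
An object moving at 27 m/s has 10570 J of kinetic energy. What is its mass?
m = 2·KE/v² = 2·10570/(27)² = 29.0 kg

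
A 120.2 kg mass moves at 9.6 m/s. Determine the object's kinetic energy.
KE = ½mv² = ½(120.2)(9.6)² = 5539 J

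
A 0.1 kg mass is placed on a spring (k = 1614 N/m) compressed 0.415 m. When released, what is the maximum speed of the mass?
½kx² = ½mv² ⇒ v = x√(k/m) = (0.415)√(1614/0.1) = 52.72 m/s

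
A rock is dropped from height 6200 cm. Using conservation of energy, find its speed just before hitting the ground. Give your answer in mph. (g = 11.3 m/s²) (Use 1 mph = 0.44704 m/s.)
Convert to SI: h = 62.0 m
mgh = ½mv² ⇒ v = √(2gh) = √(2·11.3·62.0) = 37.4326 m/s = 83.73 mph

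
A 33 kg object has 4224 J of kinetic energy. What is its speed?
v = √(2·KE/m) = √(2·4224/33) = 16.0 m/s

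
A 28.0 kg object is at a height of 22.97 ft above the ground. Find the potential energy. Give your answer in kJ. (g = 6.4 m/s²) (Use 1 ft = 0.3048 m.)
Convert to SI: m = 28.0 kg, h = 7.00126 m
PE = mgh = (28.0)(6.4)(7.00126) = 1254.63 J = 1.255 kJ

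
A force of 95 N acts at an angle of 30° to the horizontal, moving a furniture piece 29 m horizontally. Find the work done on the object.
W = F·d·cosθ = (95)(29)cos(30°) = 2386 J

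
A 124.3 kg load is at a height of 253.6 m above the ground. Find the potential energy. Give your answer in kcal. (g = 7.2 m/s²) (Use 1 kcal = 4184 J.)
PE = mgh = (124.3)(7.2)(253.6) = 226962 J = 54.25 kcal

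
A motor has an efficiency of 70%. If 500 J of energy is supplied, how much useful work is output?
W_out = η·W_in = 0.7·500 = 350.0 J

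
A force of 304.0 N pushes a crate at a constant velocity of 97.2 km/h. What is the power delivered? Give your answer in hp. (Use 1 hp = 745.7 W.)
Convert to SI: F = 304.0 N, v = 27.0 m/s
P = Fv = (304.0)(27.0) = 8208.0 W = 11.01 hp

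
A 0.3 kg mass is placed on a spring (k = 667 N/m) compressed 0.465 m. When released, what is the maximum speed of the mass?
½kx² = ½mv² ⇒ v = x√(k/m) = (0.465)√(667/0.3) = 21.93 m/s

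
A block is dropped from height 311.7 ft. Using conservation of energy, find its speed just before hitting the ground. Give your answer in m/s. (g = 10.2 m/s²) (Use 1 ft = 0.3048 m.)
Convert to SI: h = 95.0062 m
mgh = ½mv² ⇒ v = √(2gh) = √(2·10.2·95.0062) = 44.02 m/s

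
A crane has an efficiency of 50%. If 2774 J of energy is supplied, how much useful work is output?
W_out = η·W_in = 0.5·2774 = 1387.0 J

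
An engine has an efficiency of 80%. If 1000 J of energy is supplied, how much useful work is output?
W_out = η·W_in = 0.8·1000 = 800.0 J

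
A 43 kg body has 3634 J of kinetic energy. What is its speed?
v = √(2·KE/m) = √(2·3634/43) = 13.0 m/s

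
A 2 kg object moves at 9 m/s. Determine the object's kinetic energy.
KE = ½mv² = ½(2)(9)² = 81.0 J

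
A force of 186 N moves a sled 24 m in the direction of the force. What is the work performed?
W = F·d = (186)(24) = 4464 J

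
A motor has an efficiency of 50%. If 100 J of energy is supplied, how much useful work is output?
W_out = η·W_in = 0.5·100 = 50.0 J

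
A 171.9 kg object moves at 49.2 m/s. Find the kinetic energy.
KE = ½mv² = ½(171.9)(49.2)² = 208100 J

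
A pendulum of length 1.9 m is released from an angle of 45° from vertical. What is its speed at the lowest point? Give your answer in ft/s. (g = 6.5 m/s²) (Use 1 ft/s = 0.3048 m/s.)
h = L(1 − cosθ) = 1.9(1 − cos45°) = 0.556497 m
v = √(2gh) = √(2·6.5·0.556497) = 2.6897 m/s = 8.824 ft/s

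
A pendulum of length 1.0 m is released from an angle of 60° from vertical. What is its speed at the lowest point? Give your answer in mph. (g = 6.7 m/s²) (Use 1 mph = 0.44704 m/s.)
h = L(1 − cosθ) = 1.0(1 − cos60°) = 0.5 m
v = √(2gh) = √(2·6.7·0.5) = 2.58844 m/s = 5.79 mph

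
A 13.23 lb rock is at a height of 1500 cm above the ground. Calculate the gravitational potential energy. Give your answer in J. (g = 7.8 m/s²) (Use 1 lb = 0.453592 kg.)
Convert to SI: m = 6.00102 kg, h = 15.0 m
PE = mgh = (6.00102)(7.8)(15.0) = 702.1 J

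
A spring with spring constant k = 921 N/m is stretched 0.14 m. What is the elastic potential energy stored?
PE = ½kx² = ½(921)(0.14)² = 9.026 J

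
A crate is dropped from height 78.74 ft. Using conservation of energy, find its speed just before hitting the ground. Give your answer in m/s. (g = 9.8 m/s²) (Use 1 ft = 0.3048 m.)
Convert to SI: h = 24.0 m
mgh = ½mv² ⇒ v = √(2gh) = √(2·9.8·24.0) = 21.69 m/s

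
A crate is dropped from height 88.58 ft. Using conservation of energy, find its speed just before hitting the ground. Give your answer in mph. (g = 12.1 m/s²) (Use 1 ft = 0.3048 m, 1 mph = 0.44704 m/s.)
Convert to SI: h = 26.9992 m
mgh = ½mv² ⇒ v = √(2gh) = √(2·12.1·26.9992) = 25.5613 m/s = 57.18 mph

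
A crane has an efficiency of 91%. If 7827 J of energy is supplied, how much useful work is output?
W_out = η·W_in = 0.91·7827 = 7122.57 J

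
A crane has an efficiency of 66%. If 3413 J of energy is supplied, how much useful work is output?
W_out = η·W_in = 0.66·3413 = 2252.58 J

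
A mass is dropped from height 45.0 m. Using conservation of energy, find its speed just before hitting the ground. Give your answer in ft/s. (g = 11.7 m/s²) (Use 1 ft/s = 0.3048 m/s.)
mgh = ½mv² ⇒ v = √(2gh) = √(2·11.7·45.0) = 32.45 m/s = 106.5 ft/s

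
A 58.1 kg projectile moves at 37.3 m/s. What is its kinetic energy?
KE = ½mv² = ½(58.1)(37.3)² = 40420 J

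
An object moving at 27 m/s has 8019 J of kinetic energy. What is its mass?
m = 2·KE/v² = 2·8019/(27)² = 22.0 kg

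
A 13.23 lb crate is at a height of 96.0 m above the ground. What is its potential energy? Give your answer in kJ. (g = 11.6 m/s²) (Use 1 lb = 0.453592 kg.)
Convert to SI: m = 6.00102 kg, h = 96.0 m
PE = mgh = (6.00102)(11.6)(96.0) = 6682.74 J = 6.683 kJ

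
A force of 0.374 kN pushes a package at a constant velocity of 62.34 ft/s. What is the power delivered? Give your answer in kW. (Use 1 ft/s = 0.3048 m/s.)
Convert to SI: F = 374.0 N, v = 19.0012 m/s
P = Fv = (374.0)(19.0012) = 7106.46 W = 7.106 kW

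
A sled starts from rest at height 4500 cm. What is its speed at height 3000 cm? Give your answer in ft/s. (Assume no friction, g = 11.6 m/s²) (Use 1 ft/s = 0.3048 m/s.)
Convert to SI: h₁−h₂ = 15.0 m
mgh₁ = mgh₂ + ½mv² ⇒ v = √(2g(h₁−h₂)) = √(2·11.6·15.0) = 18.6548 m/s = 61.2 ft/s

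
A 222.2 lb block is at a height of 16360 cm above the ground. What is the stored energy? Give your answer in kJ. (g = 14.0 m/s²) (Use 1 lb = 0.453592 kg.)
Convert to SI: m = 100.788 kg, h = 163.6 m
PE = mgh = (100.788)(14.0)(163.6) = 230845 J = 230.8 kJ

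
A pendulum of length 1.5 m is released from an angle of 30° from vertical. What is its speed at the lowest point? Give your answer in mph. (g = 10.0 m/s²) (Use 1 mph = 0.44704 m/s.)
h = L(1 − cosθ) = 1.5(1 − cos30°) = 0.200962 m
v = √(2gh) = √(2·10.0·0.200962) = 2.0048 m/s = 4.485 mph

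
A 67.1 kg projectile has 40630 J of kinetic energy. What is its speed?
v = √(2·KE/m) = √(2·40630/67.1) = 34.8 m/s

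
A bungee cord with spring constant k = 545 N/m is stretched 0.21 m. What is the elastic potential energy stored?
PE = ½kx² = ½(545)(0.21)² = 12.02 J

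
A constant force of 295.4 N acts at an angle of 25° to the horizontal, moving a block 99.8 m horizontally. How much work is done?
W = F·d·cosθ = (295.4)(99.8)cos(25°) = 26720 J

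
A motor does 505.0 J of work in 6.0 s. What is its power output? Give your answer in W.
P = W/t = 505.0/6.0 = 84.17 W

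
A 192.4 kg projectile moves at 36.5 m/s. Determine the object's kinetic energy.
KE = ½mv² = ½(192.4)(36.5)² = 128200 J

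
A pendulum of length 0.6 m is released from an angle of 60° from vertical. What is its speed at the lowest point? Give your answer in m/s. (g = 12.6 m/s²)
h = L(1 − cosθ) = 0.6(1 − cos60°) = 0.3 m
v = √(2gh) = √(2·12.6·0.3) = 2.75 m/s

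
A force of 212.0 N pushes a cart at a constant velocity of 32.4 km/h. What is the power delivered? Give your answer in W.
Convert to SI: F = 212.0 N, v = 9.0 m/s
P = Fv = (212.0)(9.0) = 1908 W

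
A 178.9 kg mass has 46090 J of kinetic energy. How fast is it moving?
v = √(2·KE/m) = √(2·46090/178.9) = 22.7 m/s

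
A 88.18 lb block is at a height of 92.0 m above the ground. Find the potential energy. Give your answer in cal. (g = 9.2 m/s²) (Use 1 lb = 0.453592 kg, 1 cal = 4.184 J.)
Convert to SI: m = 39.9977 kg, h = 92.0 m
PE = mgh = (39.9977)(9.2)(92.0) = 33854.1 J = 8091 cal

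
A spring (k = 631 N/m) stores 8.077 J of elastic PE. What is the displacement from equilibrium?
x = √(2·PE/k) = √(2·8.077/631) = 0.16 m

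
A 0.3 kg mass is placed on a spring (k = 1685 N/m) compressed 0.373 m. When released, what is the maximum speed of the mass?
½kx² = ½mv² ⇒ v = x√(k/m) = (0.373)√(1685/0.3) = 27.95 m/s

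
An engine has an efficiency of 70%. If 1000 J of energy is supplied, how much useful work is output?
W_out = η·W_in = 0.7·1000 = 700.0 J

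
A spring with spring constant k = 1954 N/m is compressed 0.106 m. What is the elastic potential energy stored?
PE = ½kx² = ½(1954)(0.106)² = 10.98 J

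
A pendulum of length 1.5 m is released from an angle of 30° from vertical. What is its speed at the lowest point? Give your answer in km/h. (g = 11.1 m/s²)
h = L(1 − cosθ) = 1.5(1 − cos30°) = 0.200962 m
v = √(2gh) = √(2·11.1·0.200962) = 2.11219 m/s = 7.604 km/h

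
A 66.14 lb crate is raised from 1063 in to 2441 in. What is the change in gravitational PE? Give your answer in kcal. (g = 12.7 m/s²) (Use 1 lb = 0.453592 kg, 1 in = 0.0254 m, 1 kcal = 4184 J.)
Convert to SI: m = 30.0006 kg, Δh = 35.0012 m
ΔPE = mgΔh = (30.0006)(12.7)(35.0012) = 13335.7 J = 3.187 kcal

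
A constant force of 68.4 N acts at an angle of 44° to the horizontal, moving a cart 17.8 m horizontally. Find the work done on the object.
W = F·d·cosθ = (68.4)(17.8)cos(44°) = 875.8 J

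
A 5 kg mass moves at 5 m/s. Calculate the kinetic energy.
KE = ½mv² = ½(5)(5)² = 62.5 J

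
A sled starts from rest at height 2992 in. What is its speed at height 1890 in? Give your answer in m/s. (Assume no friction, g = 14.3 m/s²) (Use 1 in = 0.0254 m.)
Convert to SI: h₁−h₂ = 27.9908 m
mgh₁ = mgh₂ + ½mv² ⇒ v = √(2g(h₁−h₂)) = √(2·14.3·27.9908) = 28.29 m/s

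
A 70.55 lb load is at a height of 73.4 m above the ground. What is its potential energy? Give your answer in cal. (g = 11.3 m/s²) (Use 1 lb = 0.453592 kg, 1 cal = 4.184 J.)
Convert to SI: m = 32.0009 kg, h = 73.4 m
PE = mgh = (32.0009)(11.3)(73.4) = 26542.2 J = 6344 cal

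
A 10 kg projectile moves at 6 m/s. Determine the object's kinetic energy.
KE = ½mv² = ½(10)(6)² = 180.0 J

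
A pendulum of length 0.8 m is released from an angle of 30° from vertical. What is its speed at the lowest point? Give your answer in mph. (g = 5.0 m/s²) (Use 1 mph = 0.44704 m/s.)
h = L(1 − cosθ) = 0.8(1 − cos30°) = 0.10718 m
v = √(2gh) = √(2·5.0·0.10718) = 1.03528 m/s = 2.316 mph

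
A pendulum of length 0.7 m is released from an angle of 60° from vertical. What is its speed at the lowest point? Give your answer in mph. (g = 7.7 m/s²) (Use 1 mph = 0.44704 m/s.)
h = L(1 − cosθ) = 0.7(1 − cos60°) = 0.35 m
v = √(2gh) = √(2·7.7·0.35) = 2.32164 m/s = 5.193 mph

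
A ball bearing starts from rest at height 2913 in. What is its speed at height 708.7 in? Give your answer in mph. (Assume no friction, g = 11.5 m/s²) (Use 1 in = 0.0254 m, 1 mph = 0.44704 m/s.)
Convert to SI: h₁−h₂ = 55.9892 m
mgh₁ = mgh₂ + ½mv² ⇒ v = √(2g(h₁−h₂)) = √(2·11.5·55.9892) = 35.8853 m/s = 80.27 mph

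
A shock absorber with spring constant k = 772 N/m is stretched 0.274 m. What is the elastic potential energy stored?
PE = ½kx² = ½(772)(0.274)² = 28.98 J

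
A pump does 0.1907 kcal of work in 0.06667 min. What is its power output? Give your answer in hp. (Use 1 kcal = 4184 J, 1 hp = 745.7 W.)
Convert to SI: W = 797.889 J, t = 4.0002 s
P = W/t = 797.889/4.0002 = 199.462 W = 0.2675 hp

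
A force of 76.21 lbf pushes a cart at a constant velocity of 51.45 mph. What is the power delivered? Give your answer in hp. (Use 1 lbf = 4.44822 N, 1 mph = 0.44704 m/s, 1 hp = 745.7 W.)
Convert to SI: F = 338.999 N, v = 23.0002 m/s
P = Fv = (338.999)(23.0002) = 7797.04 W = 10.46 hp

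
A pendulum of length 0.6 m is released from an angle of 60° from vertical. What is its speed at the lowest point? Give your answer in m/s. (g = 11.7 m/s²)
h = L(1 − cosθ) = 0.6(1 − cos60°) = 0.3 m
v = √(2gh) = √(2·11.7·0.3) = 2.65 m/s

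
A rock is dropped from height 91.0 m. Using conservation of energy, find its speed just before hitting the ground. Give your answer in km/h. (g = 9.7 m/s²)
mgh = ½mv² ⇒ v = √(2gh) = √(2·9.7·91.0) = 42.0167 m/s = 151.3 km/h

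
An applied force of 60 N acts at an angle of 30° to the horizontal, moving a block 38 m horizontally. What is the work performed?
W = F·d·cosθ = (60)(38)cos(30°) = 1975 J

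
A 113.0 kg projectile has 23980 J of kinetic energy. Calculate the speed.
v = √(2·KE/m) = √(2·23980/113.0) = 20.6 m/s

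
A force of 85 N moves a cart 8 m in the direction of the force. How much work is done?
W = F·d = (85)(8) = 680.0 J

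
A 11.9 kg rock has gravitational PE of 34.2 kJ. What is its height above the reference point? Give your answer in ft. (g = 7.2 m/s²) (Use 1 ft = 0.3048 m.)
Convert to SI: m = 11.9 kg, PE = 34200.0 J
h = PE/(mg) = 34200.0/(11.9·7.2) = 399.16 m = 1310 ft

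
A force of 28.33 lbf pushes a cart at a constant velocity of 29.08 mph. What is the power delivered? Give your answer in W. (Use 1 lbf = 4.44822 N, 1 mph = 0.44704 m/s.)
Convert to SI: F = 126.018 N, v = 12.9999 m/s
P = Fv = (126.018)(12.9999) = 1638 W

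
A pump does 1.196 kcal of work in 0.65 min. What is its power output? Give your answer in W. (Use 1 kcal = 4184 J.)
Convert to SI: W = 5004.06 J, t = 39.0 s
P = W/t = 5004.06/39.0 = 128.3 W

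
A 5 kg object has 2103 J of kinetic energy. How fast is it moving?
v = √(2·KE/m) = √(2·2103/5) = 29.0 m/s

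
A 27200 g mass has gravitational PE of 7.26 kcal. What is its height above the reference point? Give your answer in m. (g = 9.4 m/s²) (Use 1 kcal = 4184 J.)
Convert to SI: m = 27.2 kg, PE = 30375.8 J
h = PE/(mg) = 30375.8/(27.2·9.4) = 118.8 m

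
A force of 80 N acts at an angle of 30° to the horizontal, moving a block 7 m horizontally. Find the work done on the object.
W = F·d·cosθ = (80)(7)cos(30°) = 485.0 J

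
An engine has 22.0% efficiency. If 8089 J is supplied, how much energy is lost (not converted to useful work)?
W_lost = W_in(1 − η) = 8089·(1 − 0.22) = 6309 J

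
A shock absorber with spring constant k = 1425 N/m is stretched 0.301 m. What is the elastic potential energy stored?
PE = ½kx² = ½(1425)(0.301)² = 64.55 J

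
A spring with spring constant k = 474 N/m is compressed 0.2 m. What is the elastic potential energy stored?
PE = ½kx² = ½(474)(0.2)² = 9.48 J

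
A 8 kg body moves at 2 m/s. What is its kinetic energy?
KE = ½mv² = ½(8)(2)² = 16.0 J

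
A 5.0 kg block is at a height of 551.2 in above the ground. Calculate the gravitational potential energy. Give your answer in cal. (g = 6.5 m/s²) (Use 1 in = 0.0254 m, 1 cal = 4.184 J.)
Convert to SI: m = 5.0 kg, h = 14.0005 m
PE = mgh = (5.0)(6.5)(14.0005) = 455.016 J = 108.8 cal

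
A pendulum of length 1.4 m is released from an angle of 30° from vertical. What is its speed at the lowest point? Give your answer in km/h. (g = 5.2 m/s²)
h = L(1 − cosθ) = 1.4(1 − cos30°) = 0.187564 m
v = √(2gh) = √(2·5.2·0.187564) = 1.39666 m/s = 5.028 km/h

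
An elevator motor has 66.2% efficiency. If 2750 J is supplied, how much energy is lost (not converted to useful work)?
W_lost = W_in(1 − η) = 2750·(1 − 0.662) = 929.5 J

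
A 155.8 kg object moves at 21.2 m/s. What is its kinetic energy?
KE = ½mv² = ½(155.8)(21.2)² = 35010 J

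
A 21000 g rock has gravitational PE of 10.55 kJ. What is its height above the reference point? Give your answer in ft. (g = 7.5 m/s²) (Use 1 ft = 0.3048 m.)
Convert to SI: m = 21.0 kg, PE = 10550.0 J
h = PE/(mg) = 10550.0/(21.0·7.5) = 66.9841 m = 219.8 ft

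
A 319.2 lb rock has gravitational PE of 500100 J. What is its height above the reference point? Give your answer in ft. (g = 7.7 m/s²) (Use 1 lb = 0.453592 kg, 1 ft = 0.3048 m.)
Convert to SI: m = 144.787 kg, PE = 500100 J
h = PE/(mg) = 500100/(144.787·7.7) = 448.578 m = 1472 ft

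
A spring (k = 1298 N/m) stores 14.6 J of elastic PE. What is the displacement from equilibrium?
x = √(2·PE/k) = √(2·14.6/1298) = 0.15 m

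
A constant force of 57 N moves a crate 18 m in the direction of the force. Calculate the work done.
W = F·d = (57)(18) = 1026 J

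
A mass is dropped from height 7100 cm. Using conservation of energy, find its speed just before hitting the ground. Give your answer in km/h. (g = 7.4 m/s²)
Convert to SI: h = 71.0 m
mgh = ½mv² ⇒ v = √(2gh) = √(2·7.4·71.0) = 32.416 m/s = 116.7 km/h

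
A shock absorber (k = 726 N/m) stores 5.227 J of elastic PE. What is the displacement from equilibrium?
x = √(2·PE/k) = √(2·5.227/726) = 0.12 m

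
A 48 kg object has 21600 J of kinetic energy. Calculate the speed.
v = √(2·KE/m) = √(2·21600/48) = 30.0 m/s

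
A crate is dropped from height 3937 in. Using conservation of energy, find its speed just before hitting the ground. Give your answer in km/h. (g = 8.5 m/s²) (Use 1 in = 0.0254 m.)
Convert to SI: h = 99.9998 m
mgh = ½mv² ⇒ v = √(2gh) = √(2·8.5·99.9998) = 41.231 m/s = 148.4 km/h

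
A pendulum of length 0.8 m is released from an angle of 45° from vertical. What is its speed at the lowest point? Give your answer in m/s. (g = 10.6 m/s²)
h = L(1 − cosθ) = 0.8(1 − cos45°) = 0.234315 m
v = √(2gh) = √(2·10.6·0.234315) = 2.229 m/s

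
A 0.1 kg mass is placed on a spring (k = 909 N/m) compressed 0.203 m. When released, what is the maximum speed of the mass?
½kx² = ½mv² ⇒ v = x√(k/m) = (0.203)√(909/0.1) = 19.35 m/s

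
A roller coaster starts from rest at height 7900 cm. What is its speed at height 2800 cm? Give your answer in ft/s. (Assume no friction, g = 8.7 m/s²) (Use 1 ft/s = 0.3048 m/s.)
Convert to SI: h₁−h₂ = 51.0 m
mgh₁ = mgh₂ + ½mv² ⇒ v = √(2g(h₁−h₂)) = √(2·8.7·51.0) = 29.7893 m/s = 97.73 ft/s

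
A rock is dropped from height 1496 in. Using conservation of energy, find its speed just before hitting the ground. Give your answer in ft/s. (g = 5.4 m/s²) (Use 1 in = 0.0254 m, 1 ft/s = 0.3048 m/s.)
Convert to SI: h = 37.9984 m
mgh = ½mv² ⇒ v = √(2gh) = √(2·5.4·37.9984) = 20.2579 m/s = 66.46 ft/s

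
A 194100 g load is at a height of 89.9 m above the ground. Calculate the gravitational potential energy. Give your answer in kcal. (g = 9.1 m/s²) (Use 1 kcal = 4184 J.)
Convert to SI: m = 194.1 kg, h = 89.9 m
PE = mgh = (194.1)(9.1)(89.9) = 158791 J = 37.95 kcal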